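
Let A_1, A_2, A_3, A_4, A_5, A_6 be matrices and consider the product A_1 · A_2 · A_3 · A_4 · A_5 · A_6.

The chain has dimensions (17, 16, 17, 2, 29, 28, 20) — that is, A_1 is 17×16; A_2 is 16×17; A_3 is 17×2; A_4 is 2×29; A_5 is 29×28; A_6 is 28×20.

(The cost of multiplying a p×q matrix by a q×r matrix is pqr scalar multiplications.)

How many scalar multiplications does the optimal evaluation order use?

4512

Adjacent pairs: A_1A_2 = 17·16·17 = 4624; A_2A_3 = 16·17·2 = 544; A_3A_4 = 17·2·29 = 986; A_4A_5 = 2·29·28 = 1624; A_5A_6 = 29·28·20 = 16240.
Length 3: A_1..A_3: k=1: 0+544+17·16·2=1088; k=2: 4624+0+17·17·2=5202 → min 1088 | A_2..A_4: k=2: 0+986+16·17·29=8874; k=3: 544+0+16·2·29=1472 → min 1472 | A_3..A_5: k=3: 0+1624+17·2·28=2576; k=4: 986+0+17·29·28=14790 → min 2576 | A_4..A_6: k=4: 0+16240+2·29·20=17400; k=5: 1624+0+2·28·20=2744 → min 2744.
Length 4: A_1..A_4: k=1: 0+1472+17·16·29=9360; k=2: 4624+986+17·17·29=13991; k=3: 1088+0+17·2·29=2074 → min 2074 | A_2..A_5: k=2: 0+2576+16·17·28=10192; k=3: 544+1624+16·2·28=3064; k=4: 1472+0+16·29·28=14464 → min 3064 | A_3..A_6: k=3: 0+2744+17·2·20=3424; k=4: 986+16240+17·29·20=27086; k=5: 2576+0+17·28·20=12096 → min 3424.
Length 5: A_1..A_5: k=1: 0+3064+17·16·28=10680; k=2: 4624+2576+17·17·28=15292; k=3: 1088+1624+17·2·28=3664; k=4: 2074+0+17·29·28=15878 → min 3664 | A_2..A_6: k=2: 0+3424+16·17·20=8864; k=3: 544+2744+16·2·20=3928; k=4: 1472+16240+16·29·20=26992; k=5: 3064+0+16·28·20=12024 → min 3928.
Length 6: A_1..A_6: k=1: 0+3928+17·16·20=9368; k=2: 4624+3424+17·17·20=13828; k=3: 1088+2744+17·2·20=4512; k=4: 2074+16240+17·29·20=28174; k=5: 3664+0+17·28·20=13184 → min 4512.
Optimal order: ((A_1 · (A_2 · A_3)) · ((A_4 · A_5) · A_6)) with cost 4512.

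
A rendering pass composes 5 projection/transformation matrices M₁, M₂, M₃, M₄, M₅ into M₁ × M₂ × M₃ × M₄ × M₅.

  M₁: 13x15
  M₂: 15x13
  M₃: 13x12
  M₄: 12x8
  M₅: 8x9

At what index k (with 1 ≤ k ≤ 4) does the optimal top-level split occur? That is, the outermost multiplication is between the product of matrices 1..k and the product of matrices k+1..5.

4

Adjacent pairs: M₁M₂ = 13·15·13 = 2535; M₂M₃ = 15·13·12 = 2340; M₃M₄ = 13·12·8 = 1248; M₄M₅ = 12·8·9 = 864.
Length 3: M₁..M₃: k=1: 0+2340+13·15·12=4680; k=2: 2535+0+13·13·12=4563 → min 4563 | M₂..M₄: k=2: 0+1248+15·13·8=2808; k=3: 2340+0+15·12·8=3780 → min 2808 | M₃..M₅: k=3: 0+864+13·12·9=2268; k=4: 1248+0+13·8·9=2184 → min 2184.
Length 4: M₁..M₄: k=1: 0+2808+13·15·8=4368; k=2: 2535+1248+13·13·8=5135; k=3: 4563+0+13·12·8=5811 → min 4368 | M₂..M₅: k=2: 0+2184+15·13·9=3939; k=3: 2340+864+15·12·9=4824; k=4: 2808+0+15·8·9=3888 → min 3888.
Top-level splits: k=1: (M₁..M₁)·(M₂..M₅) → 0+3888+13·15·9 = 5643; k=2: (M₁..M₂)·(M₃..M₅) → 2535+2184+13·13·9 = 6240; k=3: (M₁..M₃)·(M₄..M₅) → 4563+864+13·12·9 = 6831; k=4: (M₁..M₄)·(M₅..M₅) → 4368+0+13·8·9 = 5304.
Best split is after M₄, i.e. k = 4.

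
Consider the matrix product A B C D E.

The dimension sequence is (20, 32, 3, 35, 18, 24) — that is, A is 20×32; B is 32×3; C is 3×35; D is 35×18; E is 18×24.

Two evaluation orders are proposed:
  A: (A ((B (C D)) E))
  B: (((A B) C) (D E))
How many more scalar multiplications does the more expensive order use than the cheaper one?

3138

Order A = (A ((B (C D)) E)): (C D): 3×35 by 35×18 → 3×18, cost 3·35·18 = 1890; (B (C D)): 32×3 by 3×18 → 32×18, cost 32·3·18 = 1728; cumulative 3618; ((B (C D)) E): 32×18 by 18×24 → 32×24, cost 32·18·24 = 13824; cumulative 17442; (A ((B (C D)) E)): 20×32 by 32×24 → 20×24, cost 20·32·24 = 15360; cumulative 32802. Total 32802.
Order B = (((A B) C) (D E)): (A B): 20×32 by 32×3 → 20×3, cost 20·32·3 = 1920; ((A B) C): 20×3 by 3×35 → 20×35, cost 20·3·35 = 2100; cumulative 4020; (D E): 35×18 by 18×24 → 35×24, cost 35·18·24 = 15120; (((A B) C) (D E)): 20×35 by 35×24 → 20×24, cost 20·35·24 = 16800; cumulative 35940. Total 35940.
Difference: |32802 − 35940| = 3138.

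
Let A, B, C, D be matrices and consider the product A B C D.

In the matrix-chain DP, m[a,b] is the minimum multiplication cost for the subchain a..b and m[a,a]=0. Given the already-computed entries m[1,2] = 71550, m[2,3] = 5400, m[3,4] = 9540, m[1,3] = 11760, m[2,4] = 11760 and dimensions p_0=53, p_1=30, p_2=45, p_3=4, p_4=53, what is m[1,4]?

22996

m[1,4] = min over k∈[1,3] of m[1,k]+m[k+1,4]+p_{0}·p_k·p_{4}.
k=1: 0 + 11760 + 53·30·53 = 96030; k=2: 71550 + 9540 + 53·45·53 = 207495; k=3: 11760 + 0 + 53·4·53 = 22996.
Minimum: 22996 at k=3.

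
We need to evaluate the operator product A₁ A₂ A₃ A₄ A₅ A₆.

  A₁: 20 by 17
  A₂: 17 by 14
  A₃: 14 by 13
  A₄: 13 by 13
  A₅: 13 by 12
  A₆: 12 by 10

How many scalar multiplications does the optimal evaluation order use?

Adjacent pairs: A₁A₂ = 20·17·14 = 4760; A₂A₃ = 17·14·13 = 3094; A₃A₄ = 14·13·13 = 2366; A₄A₅ = 13·13·12 = 2028; A₅A₆ = 13·12·10 = 1560.
Length 3: A₁..A₃: k=1: 0+3094+20·17·13=7514; k=2: 4760+0+20·14·13=8400 → min 7514 | A₂..A₄: k=2: 0+2366+17·14·13=5460; k=3: 3094+0+17·13·13=5967 → min 5460 | A₃..A₅: k=3: 0+2028+14·13·12=4212; k=4: 2366+0+14·13·12=4550 → min 4212 | A₄..A₆: k=4: 0+1560+13·13·10=3250; k=5: 2028+0+13·12·10=3588 → min 3250.
Length 4: A₁..A₄: k=1: 0+5460+20·17·13=9880; k=2: 4760+2366+20·14·13=10766; k=3: 7514+0+20·13·13=10894 → min 9880 | A₂..A₅: k=2: 0+4212+17·14·12=7068; k=3: 3094+2028+17·13·12=7774; k=4: 5460+0+17·13·12=8112 → min 7068 | A₃..A₆: k=3: 0+3250+14·13·10=5070; k=4: 2366+1560+14·13·10=5746; k=5: 4212+0+14·12·10=5892 → min 5070.
Length 5: A₁..A₅: k=1: 0+7068+20·17·12=11148; k=2: 4760+4212+20·14·12=12332; k=3: 7514+2028+20·13·12=12662; k=4: 9880+0+20·13·12=13000 → min 11148 | A₂..A₆: k=2: 0+5070+17·14·10=7450; k=3: 3094+3250+17·13·10=8554; k=4: 5460+1560+17·13·10=9230; k=5: 7068+0+17·12·10=9108 → min 7450.
Length 6: A₁..A₆: k=1: 0+7450+20·17·10=10850; k=2: 4760+5070+20·14·10=12630; k=3: 7514+3250+20·13·10=13364; k=4: 9880+1560+20·13·10=14040; k=5: 11148+0+20·12·10=13548 → min 10850.
Optimal order: (A₁ (A₂ (A₃ (A₄ (A₅ A₆))))) with cost 10850.

10850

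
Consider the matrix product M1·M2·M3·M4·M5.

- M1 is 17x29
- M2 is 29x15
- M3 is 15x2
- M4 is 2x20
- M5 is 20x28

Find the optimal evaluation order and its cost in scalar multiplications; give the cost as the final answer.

3928

Adjacent pairs: M1M2 = 17·29·15 = 7395; M2M3 = 29·15·2 = 870; M3M4 = 15·2·20 = 600; M4M5 = 2·20·28 = 1120.
Length 3: M1..M3: k=1: 0+870+17·29·2=1856; k=2: 7395+0+17·15·2=7905 → min 1856 | M2..M4: k=2: 0+600+29·15·20=9300; k=3: 870+0+29·2·20=2030 → min 2030 | M3..M5: k=3: 0+1120+15·2·28=1960; k=4: 600+0+15·20·28=9000 → min 1960.
Length 4: M1..M4: k=1: 0+2030+17·29·20=11890; k=2: 7395+600+17·15·20=13095; k=3: 1856+0+17·2·20=2536 → min 2536 | M2..M5: k=2: 0+1960+29·15·28=14140; k=3: 870+1120+29·2·28=3614; k=4: 2030+0+29·20·28=18270 → min 3614.
Length 5: M1..M5: k=1: 0+3614+17·29·28=17418; k=2: 7395+1960+17·15·28=16495; k=3: 1856+1120+17·2·28=3928; k=4: 2536+0+17·20·28=12056 → min 3928.
Optimal parenthesization: ((M1·(M2·M3))·(M4·M5)) with cost 3928.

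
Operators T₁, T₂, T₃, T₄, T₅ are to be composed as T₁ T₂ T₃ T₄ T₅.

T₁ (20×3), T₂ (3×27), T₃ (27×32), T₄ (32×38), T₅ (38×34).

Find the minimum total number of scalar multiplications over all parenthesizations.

Adjacent pairs: T₁T₂ = 20·3·27 = 1620; T₂T₃ = 3·27·32 = 2592; T₃T₄ = 27·32·38 = 32832; T₄T₅ = 32·38·34 = 41344.
Length 3: T₁..T₃: k=1: 0+2592+20·3·32=4512; k=2: 1620+0+20·27·32=18900 → min 4512 | T₂..T₄: k=2: 0+32832+3·27·38=35910; k=3: 2592+0+3·32·38=6240 → min 6240 | T₃..T₅: k=3: 0+41344+27·32·34=70720; k=4: 32832+0+27·38·34=67716 → min 67716.
Length 4: T₁..T₄: k=1: 0+6240+20·3·38=8520; k=2: 1620+32832+20·27·38=54972; k=3: 4512+0+20·32·38=28832 → min 8520 | T₂..T₅: k=2: 0+67716+3·27·34=70470; k=3: 2592+41344+3·32·34=47200; k=4: 6240+0+3·38·34=10116 → min 10116.
Length 5: T₁..T₅: k=1: 0+10116+20·3·34=12156; k=2: 1620+67716+20·27·34=87696; k=3: 4512+41344+20·32·34=67616; k=4: 8520+0+20·38·34=34360 → min 12156.
Optimal order: (T₁ (((T₂ T₃) T₄) T₅)) with cost 12156.

12156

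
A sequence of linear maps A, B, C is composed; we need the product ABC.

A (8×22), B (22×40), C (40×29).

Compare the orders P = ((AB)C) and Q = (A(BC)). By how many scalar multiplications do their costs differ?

14304

Order P = ((AB)C): (AB): 8×22 by 22×40 → 8×40, cost 8·22·40 = 7040; ((AB)C): 8×40 by 40×29 → 8×29, cost 8·40·29 = 9280; cumulative 16320. Total 16320.
Order Q = (A(BC)): (BC): 22×40 by 40×29 → 22×29, cost 22·40·29 = 25520; (A(BC)): 8×22 by 22×29 → 8×29, cost 8·22·29 = 5104; cumulative 30624. Total 30624.
Difference: |16320 − 30624| = 14304.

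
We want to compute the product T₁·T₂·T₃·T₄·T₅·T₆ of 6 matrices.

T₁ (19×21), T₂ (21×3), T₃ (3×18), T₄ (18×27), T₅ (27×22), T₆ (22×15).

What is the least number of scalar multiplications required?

6282

Adjacent pairs: T₁T₂ = 19·21·3 = 1197; T₂T₃ = 21·3·18 = 1134; T₃T₄ = 3·18·27 = 1458; T₄T₅ = 18·27·22 = 10692; T₅T₆ = 27·22·15 = 8910.
Length 3: T₁..T₃: k=1: 0+1134+19·21·18=8316; k=2: 1197+0+19·3·18=2223 → min 2223 | T₂..T₄: k=2: 0+1458+21·3·27=3159; k=3: 1134+0+21·18·27=11340 → min 3159 | T₃..T₅: k=3: 0+10692+3·18·22=11880; k=4: 1458+0+3·27·22=3240 → min 3240 | T₄..T₆: k=4: 0+8910+18·27·15=16200; k=5: 10692+0+18·22·15=16632 → min 16200.
Length 4: T₁..T₄: k=1: 0+3159+19·21·27=13932; k=2: 1197+1458+19·3·27=4194; k=3: 2223+0+19·18·27=11457 → min 4194 | T₂..T₅: k=2: 0+3240+21·3·22=4626; k=3: 1134+10692+21·18·22=20142; k=4: 3159+0+21·27·22=15633 → min 4626 | T₃..T₆: k=3: 0+16200+3·18·15=17010; k=4: 1458+8910+3·27·15=11583; k=5: 3240+0+3·22·15=4230 → min 4230.
Length 5: T₁..T₅: k=1: 0+4626+19·21·22=13404; k=2: 1197+3240+19·3·22=5691; k=3: 2223+10692+19·18·22=20439; k=4: 4194+0+19·27·22=15480 → min 5691 | T₂..T₆: k=2: 0+4230+21·3·15=5175; k=3: 1134+16200+21·18·15=23004; k=4: 3159+8910+21·27·15=20574; k=5: 4626+0+21·22·15=11556 → min 5175.
Length 6: T₁..T₆: k=1: 0+5175+19·21·15=11160; k=2: 1197+4230+19·3·15=6282; k=3: 2223+16200+19·18·15=23553; k=4: 4194+8910+19·27·15=20799; k=5: 5691+0+19·22·15=11961 → min 6282.
Optimal order: ((T₁·T₂)·(((T₃·T₄)·T₅)·T₆)) with cost 6282.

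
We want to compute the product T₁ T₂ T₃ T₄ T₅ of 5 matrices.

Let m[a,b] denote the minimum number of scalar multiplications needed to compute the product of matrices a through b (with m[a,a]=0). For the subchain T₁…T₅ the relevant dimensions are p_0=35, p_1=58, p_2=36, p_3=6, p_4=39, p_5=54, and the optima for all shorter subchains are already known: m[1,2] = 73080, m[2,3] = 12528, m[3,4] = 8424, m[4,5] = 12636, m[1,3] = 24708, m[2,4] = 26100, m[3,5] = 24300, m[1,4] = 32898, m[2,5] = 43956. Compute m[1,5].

48684

m[1,5] = min over k∈[1,4] of m[1,k]+m[k+1,5]+p_{0}·p_k·p_{5}.
k=1: 0 + 43956 + 35·58·54 = 153576; k=2: 73080 + 24300 + 35·36·54 = 165420; k=3: 24708 + 12636 + 35·6·54 = 48684; k=4: 32898 + 0 + 35·39·54 = 106608.
Minimum: 48684 at k=3.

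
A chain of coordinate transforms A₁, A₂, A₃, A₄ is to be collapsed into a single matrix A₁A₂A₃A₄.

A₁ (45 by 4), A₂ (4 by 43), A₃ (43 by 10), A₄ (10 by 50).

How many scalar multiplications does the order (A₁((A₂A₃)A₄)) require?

(A₂A₃): 4×43 by 43×10 → 4×10, cost 4·43·10 = 1720
((A₂A₃)A₄): 4×10 by 10×50 → 4×50, cost 4·10·50 = 2000; cumulative 3720
(A₁((A₂A₃)A₄)): 45×4 by 4×50 → 45×50, cost 45·4·50 = 9000; cumulative 12720
Total: 12720 scalar multiplications.

12720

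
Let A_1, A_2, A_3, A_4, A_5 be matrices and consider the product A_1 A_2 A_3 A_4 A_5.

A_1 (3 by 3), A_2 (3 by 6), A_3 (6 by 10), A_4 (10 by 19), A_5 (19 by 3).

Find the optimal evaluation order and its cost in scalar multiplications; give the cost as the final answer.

831

Adjacent pairs: A_1A_2 = 3·3·6 = 54; A_2A_3 = 3·6·10 = 180; A_3A_4 = 6·10·19 = 1140; A_4A_5 = 10·19·3 = 570.
Length 3: A_1..A_3: k=1: 0+180+3·3·10=270; k=2: 54+0+3·6·10=234 → min 234 | A_2..A_4: k=2: 0+1140+3·6·19=1482; k=3: 180+0+3·10·19=750 → min 750 | A_3..A_5: k=3: 0+570+6·10·3=750; k=4: 1140+0+6·19·3=1482 → min 750.
Length 4: A_1..A_4: k=1: 0+750+3·3·19=921; k=2: 54+1140+3·6·19=1536; k=3: 234+0+3·10·19=804 → min 804 | A_2..A_5: k=2: 0+750+3·6·3=804; k=3: 180+570+3·10·3=840; k=4: 750+0+3·19·3=921 → min 804.
Length 5: A_1..A_5: k=1: 0+804+3·3·3=831; k=2: 54+750+3·6·3=858; k=3: 234+570+3·10·3=894; k=4: 804+0+3·19·3=975 → min 831.
Optimal parenthesization: (A_1 (A_2 (A_3 (A_4 A_5)))) with cost 831.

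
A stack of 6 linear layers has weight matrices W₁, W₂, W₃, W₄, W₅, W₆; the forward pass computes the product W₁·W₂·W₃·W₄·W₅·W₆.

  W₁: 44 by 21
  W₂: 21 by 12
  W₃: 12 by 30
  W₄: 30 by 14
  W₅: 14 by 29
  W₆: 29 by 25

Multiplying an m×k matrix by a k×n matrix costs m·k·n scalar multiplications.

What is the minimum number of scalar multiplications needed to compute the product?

42900

Adjacent pairs: W₁W₂ = 44·21·12 = 11088; W₂W₃ = 21·12·30 = 7560; W₃W₄ = 12·30·14 = 5040; W₄W₅ = 30·14·29 = 12180; W₅W₆ = 14·29·25 = 10150.
Length 3: W₁..W₃: k=1: 0+7560+44·21·30=35280; k=2: 11088+0+44·12·30=26928 → min 26928 | W₂..W₄: k=2: 0+5040+21·12·14=8568; k=3: 7560+0+21·30·14=16380 → min 8568 | W₃..W₅: k=3: 0+12180+12·30·29=22620; k=4: 5040+0+12·14·29=9912 → min 9912 | W₄..W₆: k=4: 0+10150+30·14·25=20650; k=5: 12180+0+30·29·25=33930 → min 20650.
Length 4: W₁..W₄: k=1: 0+8568+44·21·14=21504; k=2: 11088+5040+44·12·14=23520; k=3: 26928+0+44·30·14=45408 → min 21504 | W₂..W₅: k=2: 0+9912+21·12·29=17220; k=3: 7560+12180+21·30·29=38010; k=4: 8568+0+21·14·29=17094 → min 17094 | W₃..W₆: k=3: 0+20650+12·30·25=29650; k=4: 5040+10150+12·14·25=19390; k=5: 9912+0+12·29·25=18612 → min 18612.
Length 5: W₁..W₅: k=1: 0+17094+44·21·29=43890; k=2: 11088+9912+44·12·29=36312; k=3: 26928+12180+44·30·29=77388; k=4: 21504+0+44·14·29=39368 → min 36312 | W₂..W₆: k=2: 0+18612+21·12·25=24912; k=3: 7560+20650+21·30·25=43960; k=4: 8568+10150+21·14·25=26068; k=5: 17094+0+21·29·25=32319 → min 24912.
Length 6: W₁..W₆: k=1: 0+24912+44·21·25=48012; k=2: 11088+18612+44·12·25=42900; k=3: 26928+20650+44·30·25=80578; k=4: 21504+10150+44·14·25=47054; k=5: 36312+0+44·29·25=68212 → min 42900.
Optimal order: ((W₁·W₂)·(((W₃·W₄)·W₅)·W₆)) with cost 42900.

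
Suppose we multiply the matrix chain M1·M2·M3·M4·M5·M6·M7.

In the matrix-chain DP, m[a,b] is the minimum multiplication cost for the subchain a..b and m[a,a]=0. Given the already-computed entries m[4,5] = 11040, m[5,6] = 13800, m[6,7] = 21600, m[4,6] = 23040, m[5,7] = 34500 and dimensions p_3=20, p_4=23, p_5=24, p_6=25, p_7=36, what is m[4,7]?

m[4,7] = min over k∈[4,6] of m[4,k]+m[k+1,7]+p_{3}·p_k·p_{7}.
k=4: 0 + 34500 + 20·23·36 = 51060; k=5: 11040 + 21600 + 20·24·36 = 49920; k=6: 23040 + 0 + 20·25·36 = 41040.
Minimum: 41040 at k=6.

41040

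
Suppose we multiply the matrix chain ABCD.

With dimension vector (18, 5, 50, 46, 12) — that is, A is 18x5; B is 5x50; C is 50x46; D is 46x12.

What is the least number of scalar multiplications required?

Adjacent pairs: AB = 18·5·50 = 4500; BC = 5·50·46 = 11500; CD = 50·46·12 = 27600.
Length 3: A..C: k=1: 0+11500+18·5·46=15640; k=2: 4500+0+18·50·46=45900 → min 15640 | B..D: k=2: 0+27600+5·50·12=30600; k=3: 11500+0+5·46·12=14260 → min 14260.
Length 4: A..D: k=1: 0+14260+18·5·12=15340; k=2: 4500+27600+18·50·12=42900; k=3: 15640+0+18·46·12=25576 → min 15340.
Optimal order: (A((BC)D)) with cost 15340.

15340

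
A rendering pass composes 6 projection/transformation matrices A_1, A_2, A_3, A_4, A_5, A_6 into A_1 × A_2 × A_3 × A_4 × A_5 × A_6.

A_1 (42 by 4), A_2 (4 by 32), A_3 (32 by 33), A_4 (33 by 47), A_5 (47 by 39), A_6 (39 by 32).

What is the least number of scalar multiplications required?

28128

Adjacent pairs: A_1A_2 = 42·4·32 = 5376; A_2A_3 = 4·32·33 = 4224; A_3A_4 = 32·33·47 = 49632; A_4A_5 = 33·47·39 = 60489; A_5A_6 = 47·39·32 = 58656.
Length 3: A_1..A_3: k=1: 0+4224+42·4·33=9768; k=2: 5376+0+42·32·33=49728 → min 9768 | A_2..A_4: k=2: 0+49632+4·32·47=55648; k=3: 4224+0+4·33·47=10428 → min 10428 | A_3..A_5: k=3: 0+60489+32·33·39=101673; k=4: 49632+0+32·47·39=108288 → min 101673 | A_4..A_6: k=4: 0+58656+33·47·32=108288; k=5: 60489+0+33·39·32=101673 → min 101673.
Length 4: A_1..A_4: k=1: 0+10428+42·4·47=18324; k=2: 5376+49632+42·32·47=118176; k=3: 9768+0+42·33·47=74910 → min 18324 | A_2..A_5: k=2: 0+101673+4·32·39=106665; k=3: 4224+60489+4·33·39=69861; k=4: 10428+0+4·47·39=17760 → min 17760 | A_3..A_6: k=3: 0+101673+32·33·32=135465; k=4: 49632+58656+32·47·32=156416; k=5: 101673+0+32·39·32=141609 → min 135465.
Length 5: A_1..A_5: k=1: 0+17760+42·4·39=24312; k=2: 5376+101673+42·32·39=159465; k=3: 9768+60489+42·33·39=124311; k=4: 18324+0+42·47·39=95310 → min 24312 | A_2..A_6: k=2: 0+135465+4·32·32=139561; k=3: 4224+101673+4·33·32=110121; k=4: 10428+58656+4·47·32=75100; k=5: 17760+0+4·39·32=22752 → min 22752.
Length 6: A_1..A_6: k=1: 0+22752+42·4·32=28128; k=2: 5376+135465+42·32·32=183849; k=3: 9768+101673+42·33·32=155793; k=4: 18324+58656+42·47·32=140148; k=5: 24312+0+42·39·32=76728 → min 28128.
Optimal order: (A_1 × ((((A_2 × A_3) × A_4) × A_5) × A_6)) with cost 28128.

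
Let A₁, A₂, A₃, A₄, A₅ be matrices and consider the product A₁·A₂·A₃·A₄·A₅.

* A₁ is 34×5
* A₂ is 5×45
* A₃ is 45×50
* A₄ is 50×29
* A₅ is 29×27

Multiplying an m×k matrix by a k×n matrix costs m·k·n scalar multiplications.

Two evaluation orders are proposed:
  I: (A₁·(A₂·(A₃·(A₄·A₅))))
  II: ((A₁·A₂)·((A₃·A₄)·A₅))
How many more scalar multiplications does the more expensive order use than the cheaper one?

38880

Order I = (A₁·(A₂·(A₃·(A₄·A₅)))): (A₄·A₅): 50×29 by 29×27 → 50×27, cost 50·29·27 = 39150; (A₃·(A₄·A₅)): 45×50 by 50×27 → 45×27, cost 45·50·27 = 60750; cumulative 99900; (A₂·(A₃·(A₄·A₅))): 5×45 by 45×27 → 5×27, cost 5·45·27 = 6075; cumulative 105975; (A₁·(A₂·(A₃·(A₄·A₅)))): 34×5 by 5×27 → 34×27, cost 34·5·27 = 4590; cumulative 110565. Total 110565.
Order II = ((A₁·A₂)·((A₃·A₄)·A₅)): (A₁·A₂): 34×5 by 5×45 → 34×45, cost 34·5·45 = 7650; (A₃·A₄): 45×50 by 50×29 → 45×29, cost 45·50·29 = 65250; ((A₃·A₄)·A₅): 45×29 by 29×27 → 45×27, cost 45·29·27 = 35235; cumulative 100485; ((A₁·A₂)·((A₃·A₄)·A₅)): 34×45 by 45×27 → 34×27, cost 34·45·27 = 41310; cumulative 149445. Total 149445.
Difference: |110565 − 149445| = 38880.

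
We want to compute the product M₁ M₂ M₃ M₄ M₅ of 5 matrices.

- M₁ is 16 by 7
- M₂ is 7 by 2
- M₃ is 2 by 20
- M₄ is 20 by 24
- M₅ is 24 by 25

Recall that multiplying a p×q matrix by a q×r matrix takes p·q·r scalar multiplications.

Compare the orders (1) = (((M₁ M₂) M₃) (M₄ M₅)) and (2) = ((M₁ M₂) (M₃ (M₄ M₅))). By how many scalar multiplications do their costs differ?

Order (1) = (((M₁ M₂) M₃) (M₄ M₅)): (M₁ M₂): 16×7 by 7×2 → 16×2, cost 16·7·2 = 224; ((M₁ M₂) M₃): 16×2 by 2×20 → 16×20, cost 16·2·20 = 640; cumulative 864; (M₄ M₅): 20×24 by 24×25 → 20×25, cost 20·24·25 = 12000; (((M₁ M₂) M₃) (M₄ M₅)): 16×20 by 20×25 → 16×25, cost 16·20·25 = 8000; cumulative 20864. Total 20864.
Order (2) = ((M₁ M₂) (M₃ (M₄ M₅))): (M₁ M₂): 16×7 by 7×2 → 16×2, cost 16·7·2 = 224; (M₄ M₅): 20×24 by 24×25 → 20×25, cost 20·24·25 = 12000; (M₃ (M₄ M₅)): 2×20 by 20×25 → 2×25, cost 2·20·25 = 1000; cumulative 13000; ((M₁ M₂) (M₃ (M₄ M₅))): 16×2 by 2×25 → 16×25, cost 16·2·25 = 800; cumulative 14024. Total 14024.
Difference: |20864 − 14024| = 6840.

6840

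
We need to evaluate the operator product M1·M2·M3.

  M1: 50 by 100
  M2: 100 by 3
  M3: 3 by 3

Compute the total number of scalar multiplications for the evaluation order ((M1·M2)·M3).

(M1·M2): 50×100 by 100×3 → 50×3, cost 50·100·3 = 15000
((M1·M2)·M3): 50×3 by 3×3 → 50×3, cost 50·3·3 = 450; cumulative 15450
Total: 15450 scalar multiplications.

15450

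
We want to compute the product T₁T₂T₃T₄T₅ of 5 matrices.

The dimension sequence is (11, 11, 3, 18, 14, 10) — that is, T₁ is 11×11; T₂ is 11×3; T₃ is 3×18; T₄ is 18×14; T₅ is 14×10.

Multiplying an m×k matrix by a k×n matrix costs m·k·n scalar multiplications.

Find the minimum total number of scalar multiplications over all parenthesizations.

Adjacent pairs: T₁T₂ = 11·11·3 = 363; T₂T₃ = 11·3·18 = 594; T₃T₄ = 3·18·14 = 756; T₄T₅ = 18·14·10 = 2520.
Length 3: T₁..T₃: k=1: 0+594+11·11·18=2772; k=2: 363+0+11·3·18=957 → min 957 | T₂..T₄: k=2: 0+756+11·3·14=1218; k=3: 594+0+11·18·14=3366 → min 1218 | T₃..T₅: k=3: 0+2520+3·18·10=3060; k=4: 756+0+3·14·10=1176 → min 1176.
Length 4: T₁..T₄: k=1: 0+1218+11·11·14=2912; k=2: 363+756+11·3·14=1581; k=3: 957+0+11·18·14=3729 → min 1581 | T₂..T₅: k=2: 0+1176+11·3·10=1506; k=3: 594+2520+11·18·10=5094; k=4: 1218+0+11·14·10=2758 → min 1506.
Length 5: T₁..T₅: k=1: 0+1506+11·11·10=2716; k=2: 363+1176+11·3·10=1869; k=3: 957+2520+11·18·10=5457; k=4: 1581+0+11·14·10=3121 → min 1869.
Optimal order: ((T₁T₂)((T₃T₄)T₅)) with cost 1869.

1869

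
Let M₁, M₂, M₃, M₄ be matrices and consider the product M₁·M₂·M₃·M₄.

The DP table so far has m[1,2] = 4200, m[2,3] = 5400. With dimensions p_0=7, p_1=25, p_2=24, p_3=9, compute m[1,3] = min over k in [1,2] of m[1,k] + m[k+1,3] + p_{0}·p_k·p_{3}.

m[1,3] = min over k∈[1,2] of m[1,k]+m[k+1,3]+p_{0}·p_k·p_{3}.
k=1: 0 + 5400 + 7·25·9 = 6975; k=2: 4200 + 0 + 7·24·9 = 5712.
Minimum: 5712 at k=2.

5712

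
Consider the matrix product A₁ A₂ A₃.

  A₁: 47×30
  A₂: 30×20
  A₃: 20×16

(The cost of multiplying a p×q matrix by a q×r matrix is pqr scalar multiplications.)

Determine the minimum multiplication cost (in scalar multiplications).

32160

Order (A₁ (A₂ A₃)): (A₂ A₃): 30×20 by 20×16 → 30×16, cost 30·20·16 = 9600; (A₁ (A₂ A₃)): 47×30 by 30×16 → 47×16, cost 47·30·16 = 22560; cumulative 32160. Total 32160.
Order ((A₁ A₂) A₃): (A₁ A₂): 47×30 by 30×20 → 47×20, cost 47·30·20 = 28200; ((A₁ A₂) A₃): 47×20 by 20×16 → 47×16, cost 47·20·16 = 15040; cumulative 43240. Total 43240.
Minimum: 32160.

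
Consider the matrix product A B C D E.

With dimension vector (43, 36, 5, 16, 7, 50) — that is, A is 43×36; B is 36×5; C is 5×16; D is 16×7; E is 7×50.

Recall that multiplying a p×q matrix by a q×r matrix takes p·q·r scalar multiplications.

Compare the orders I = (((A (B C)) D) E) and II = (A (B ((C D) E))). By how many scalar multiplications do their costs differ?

Order I = (((A (B C)) D) E): (B C): 36×5 by 5×16 → 36×16, cost 36·5·16 = 2880; (A (B C)): 43×36 by 36×16 → 43×16, cost 43·36·16 = 24768; cumulative 27648; ((A (B C)) D): 43×16 by 16×7 → 43×7, cost 43·16·7 = 4816; cumulative 32464; (((A (B C)) D) E): 43×7 by 7×50 → 43×50, cost 43·7·50 = 15050; cumulative 47514. Total 47514.
Order II = (A (B ((C D) E))): (C D): 5×16 by 16×7 → 5×7, cost 5·16·7 = 560; ((C D) E): 5×7 by 7×50 → 5×50, cost 5·7·50 = 1750; cumulative 2310; (B ((C D) E)): 36×5 by 5×50 → 36×50, cost 36·5·50 = 9000; cumulative 11310; (A (B ((C D) E))): 43×36 by 36×50 → 43×50, cost 43·36·50 = 77400; cumulative 88710. Total 88710.
Difference: |47514 − 88710| = 41196.

41196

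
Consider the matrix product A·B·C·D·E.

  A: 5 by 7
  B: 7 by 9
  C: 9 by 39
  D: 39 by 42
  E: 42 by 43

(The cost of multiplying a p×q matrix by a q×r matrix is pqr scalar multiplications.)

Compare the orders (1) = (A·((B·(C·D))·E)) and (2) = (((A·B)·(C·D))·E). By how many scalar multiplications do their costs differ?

Order (1) = (A·((B·(C·D))·E)): (C·D): 9×39 by 39×42 → 9×42, cost 9·39·42 = 14742; (B·(C·D)): 7×9 by 9×42 → 7×42, cost 7·9·42 = 2646; cumulative 17388; ((B·(C·D))·E): 7×42 by 42×43 → 7×43, cost 7·42·43 = 12642; cumulative 30030; (A·((B·(C·D))·E)): 5×7 by 7×43 → 5×43, cost 5·7·43 = 1505; cumulative 31535. Total 31535.
Order (2) = (((A·B)·(C·D))·E): (A·B): 5×7 by 7×9 → 5×9, cost 5·7·9 = 315; (C·D): 9×39 by 39×42 → 9×42, cost 9·39·42 = 14742; ((A·B)·(C·D)): 5×9 by 9×42 → 5×42, cost 5·9·42 = 1890; cumulative 16947; (((A·B)·(C·D))·E): 5×42 by 42×43 → 5×43, cost 5·42·43 = 9030; cumulative 25977. Total 25977.
Difference: |31535 − 25977| = 5558.

5558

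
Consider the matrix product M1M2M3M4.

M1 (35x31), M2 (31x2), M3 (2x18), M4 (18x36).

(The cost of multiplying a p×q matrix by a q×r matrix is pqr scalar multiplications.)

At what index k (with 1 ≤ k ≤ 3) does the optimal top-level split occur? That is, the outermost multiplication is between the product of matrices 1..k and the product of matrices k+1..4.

2

Adjacent pairs: M1M2 = 35·31·2 = 2170; M2M3 = 31·2·18 = 1116; M3M4 = 2·18·36 = 1296.
Length 3: M1..M3: k=1: 0+1116+35·31·18=20646; k=2: 2170+0+35·2·18=3430 → min 3430 | M2..M4: k=2: 0+1296+31·2·36=3528; k=3: 1116+0+31·18·36=21204 → min 3528.
Top-level splits: k=1: (M1..M1)·(M2..M4) → 0+3528+35·31·36 = 42588; k=2: (M1..M2)·(M3..M4) → 2170+1296+35·2·36 = 5986; k=3: (M1..M3)·(M4..M4) → 3430+0+35·18·36 = 26110.
Best split is after M2, i.e. k = 2.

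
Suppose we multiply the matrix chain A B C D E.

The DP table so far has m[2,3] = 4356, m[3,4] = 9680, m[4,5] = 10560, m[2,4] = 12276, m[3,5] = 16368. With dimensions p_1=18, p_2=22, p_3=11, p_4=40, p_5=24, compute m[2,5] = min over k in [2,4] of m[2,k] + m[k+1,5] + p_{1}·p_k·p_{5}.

19668

m[2,5] = min over k∈[2,4] of m[2,k]+m[k+1,5]+p_{1}·p_k·p_{5}.
k=2: 0 + 16368 + 18·22·24 = 25872; k=3: 4356 + 10560 + 18·11·24 = 19668; k=4: 12276 + 0 + 18·40·24 = 29556.
Minimum: 19668 at k=3.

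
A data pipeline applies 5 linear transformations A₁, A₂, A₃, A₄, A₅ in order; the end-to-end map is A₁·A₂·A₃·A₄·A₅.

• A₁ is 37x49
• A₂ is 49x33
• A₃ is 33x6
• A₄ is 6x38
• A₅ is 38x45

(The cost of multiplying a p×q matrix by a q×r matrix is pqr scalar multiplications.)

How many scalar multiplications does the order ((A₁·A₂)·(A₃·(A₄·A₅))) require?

133944

(A₁·A₂): 37×49 by 49×33 → 37×33, cost 37·49·33 = 59829
(A₄·A₅): 6×38 by 38×45 → 6×45, cost 6·38·45 = 10260
(A₃·(A₄·A₅)): 33×6 by 6×45 → 33×45, cost 33·6·45 = 8910; cumulative 19170
((A₁·A₂)·(A₃·(A₄·A₅))): 37×33 by 33×45 → 37×45, cost 37·33·45 = 54945; cumulative 133944
Total: 133944 scalar multiplications.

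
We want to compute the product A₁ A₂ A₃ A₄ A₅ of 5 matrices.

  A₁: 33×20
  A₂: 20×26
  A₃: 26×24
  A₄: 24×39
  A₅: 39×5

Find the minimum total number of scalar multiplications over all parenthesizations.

13700

Adjacent pairs: A₁A₂ = 33·20·26 = 17160; A₂A₃ = 20·26·24 = 12480; A₃A₄ = 26·24·39 = 24336; A₄A₅ = 24·39·5 = 4680.
Length 3: A₁..A₃: k=1: 0+12480+33·20·24=28320; k=2: 17160+0+33·26·24=37752 → min 28320 | A₂..A₄: k=2: 0+24336+20·26·39=44616; k=3: 12480+0+20·24·39=31200 → min 31200 | A₃..A₅: k=3: 0+4680+26·24·5=7800; k=4: 24336+0+26·39·5=29406 → min 7800.
Length 4: A₁..A₄: k=1: 0+31200+33·20·39=56940; k=2: 17160+24336+33·26·39=74958; k=3: 28320+0+33·24·39=59208 → min 56940 | A₂..A₅: k=2: 0+7800+20·26·5=10400; k=3: 12480+4680+20·24·5=19560; k=4: 31200+0+20·39·5=35100 → min 10400.
Length 5: A₁..A₅: k=1: 0+10400+33·20·5=13700; k=2: 17160+7800+33·26·5=29250; k=3: 28320+4680+33·24·5=36960; k=4: 56940+0+33·39·5=63375 → min 13700.
Optimal order: (A₁ (A₂ (A₃ (A₄ A₅)))) with cost 13700.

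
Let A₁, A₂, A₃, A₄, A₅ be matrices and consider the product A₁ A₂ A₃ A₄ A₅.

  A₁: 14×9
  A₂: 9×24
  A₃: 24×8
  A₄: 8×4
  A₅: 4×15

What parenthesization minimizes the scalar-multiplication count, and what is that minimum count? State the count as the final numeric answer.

2976

Adjacent pairs: A₁A₂ = 14·9·24 = 3024; A₂A₃ = 9·24·8 = 1728; A₃A₄ = 24·8·4 = 768; A₄A₅ = 8·4·15 = 480.
Length 3: A₁..A₃: k=1: 0+1728+14·9·8=2736; k=2: 3024+0+14·24·8=5712 → min 2736 | A₂..A₄: k=2: 0+768+9·24·4=1632; k=3: 1728+0+9·8·4=2016 → min 1632 | A₃..A₅: k=3: 0+480+24·8·15=3360; k=4: 768+0+24·4·15=2208 → min 2208.
Length 4: A₁..A₄: k=1: 0+1632+14·9·4=2136; k=2: 3024+768+14·24·4=5136; k=3: 2736+0+14·8·4=3184 → min 2136 | A₂..A₅: k=2: 0+2208+9·24·15=5448; k=3: 1728+480+9·8·15=3288; k=4: 1632+0+9·4·15=2172 → min 2172.
Length 5: A₁..A₅: k=1: 0+2172+14·9·15=4062; k=2: 3024+2208+14·24·15=10272; k=3: 2736+480+14·8·15=4896; k=4: 2136+0+14·4·15=2976 → min 2976.
Optimal parenthesization: ((A₁ (A₂ (A₃ A₄))) A₅) with cost 2976.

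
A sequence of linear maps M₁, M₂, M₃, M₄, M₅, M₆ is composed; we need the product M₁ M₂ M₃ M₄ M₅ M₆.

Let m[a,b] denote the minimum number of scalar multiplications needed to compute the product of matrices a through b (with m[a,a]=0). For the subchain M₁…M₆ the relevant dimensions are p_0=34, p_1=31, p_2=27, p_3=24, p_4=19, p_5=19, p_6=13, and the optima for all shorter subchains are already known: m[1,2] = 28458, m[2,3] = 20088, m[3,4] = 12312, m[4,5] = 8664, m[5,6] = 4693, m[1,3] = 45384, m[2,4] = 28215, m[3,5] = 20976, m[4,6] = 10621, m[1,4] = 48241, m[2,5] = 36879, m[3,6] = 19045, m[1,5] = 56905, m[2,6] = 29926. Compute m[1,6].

m[1,6] = min over k∈[1,5] of m[1,k]+m[k+1,6]+p_{0}·p_k·p_{6}.
k=1: 0 + 29926 + 34·31·13 = 43628; k=2: 28458 + 19045 + 34·27·13 = 59437; k=3: 45384 + 10621 + 34·24·13 = 66613; k=4: 48241 + 4693 + 34·19·13 = 61332; k=5: 56905 + 0 + 34·19·13 = 65303.
Minimum: 43628 at k=1.

43628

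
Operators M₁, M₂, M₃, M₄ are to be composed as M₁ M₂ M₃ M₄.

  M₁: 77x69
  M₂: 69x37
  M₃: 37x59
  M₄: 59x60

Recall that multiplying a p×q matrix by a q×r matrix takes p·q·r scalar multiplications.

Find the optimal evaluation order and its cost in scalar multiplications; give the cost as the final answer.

Adjacent pairs: M₁M₂ = 77·69·37 = 196581; M₂M₃ = 69·37·59 = 150627; M₃M₄ = 37·59·60 = 130980.
Length 3: M₁..M₃: k=1: 0+150627+77·69·59=464094; k=2: 196581+0+77·37·59=364672 → min 364672 | M₂..M₄: k=2: 0+130980+69·37·60=284160; k=3: 150627+0+69·59·60=394887 → min 284160.
Length 4: M₁..M₄: k=1: 0+284160+77·69·60=602940; k=2: 196581+130980+77·37·60=498501; k=3: 364672+0+77·59·60=637252 → min 498501.
Optimal parenthesization: ((M₁ M₂) (M₃ M₄)) with cost 498501.

498501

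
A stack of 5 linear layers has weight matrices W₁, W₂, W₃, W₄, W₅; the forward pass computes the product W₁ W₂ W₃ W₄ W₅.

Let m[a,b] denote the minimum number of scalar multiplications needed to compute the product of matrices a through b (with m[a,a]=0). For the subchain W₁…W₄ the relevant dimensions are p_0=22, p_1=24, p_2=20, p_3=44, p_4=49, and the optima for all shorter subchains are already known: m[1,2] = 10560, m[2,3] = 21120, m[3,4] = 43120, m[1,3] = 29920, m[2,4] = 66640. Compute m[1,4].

m[1,4] = min over k∈[1,3] of m[1,k]+m[k+1,4]+p_{0}·p_k·p_{4}.
k=1: 0 + 66640 + 22·24·49 = 92512; k=2: 10560 + 43120 + 22·20·49 = 75240; k=3: 29920 + 0 + 22·44·49 = 77352.
Minimum: 75240 at k=2.

75240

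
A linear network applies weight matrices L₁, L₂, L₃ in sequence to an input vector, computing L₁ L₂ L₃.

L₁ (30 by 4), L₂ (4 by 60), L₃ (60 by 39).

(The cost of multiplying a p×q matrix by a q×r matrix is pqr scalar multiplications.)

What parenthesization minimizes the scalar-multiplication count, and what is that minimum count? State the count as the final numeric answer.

14040

(L₁ (L₂ L₃)): cost 14040.
((L₁ L₂) L₃): cost 77400.
Optimal: (L₁ (L₂ L₃)) with cost 14040.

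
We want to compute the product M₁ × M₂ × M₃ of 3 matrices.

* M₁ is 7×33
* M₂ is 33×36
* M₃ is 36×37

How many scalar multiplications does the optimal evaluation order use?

Order (M₁ × (M₂ × M₃)): (M₂ × M₃): 33×36 by 36×37 → 33×37, cost 33·36·37 = 43956; (M₁ × (M₂ × M₃)): 7×33 by 33×37 → 7×37, cost 7·33·37 = 8547; cumulative 52503. Total 52503.
Order ((M₁ × M₂) × M₃): (M₁ × M₂): 7×33 by 33×36 → 7×36, cost 7·33·36 = 8316; ((M₁ × M₂) × M₃): 7×36 by 36×37 → 7×37, cost 7·36·37 = 9324; cumulative 17640. Total 17640.
Minimum: 17640.

17640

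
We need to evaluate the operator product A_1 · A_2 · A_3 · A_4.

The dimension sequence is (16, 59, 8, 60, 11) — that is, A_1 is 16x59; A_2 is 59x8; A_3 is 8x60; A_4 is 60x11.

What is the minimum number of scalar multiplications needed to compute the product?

14240

Adjacent pairs: A_1A_2 = 16·59·8 = 7552; A_2A_3 = 59·8·60 = 28320; A_3A_4 = 8·60·11 = 5280.
Length 3: A_1..A_3: k=1: 0+28320+16·59·60=84960; k=2: 7552+0+16·8·60=15232 → min 15232 | A_2..A_4: k=2: 0+5280+59·8·11=10472; k=3: 28320+0+59·60·11=67260 → min 10472.
Length 4: A_1..A_4: k=1: 0+10472+16·59·11=20856; k=2: 7552+5280+16·8·11=14240; k=3: 15232+0+16·60·11=25792 → min 14240.
Optimal order: ((A_1 · A_2) · (A_3 · A_4)) with cost 14240.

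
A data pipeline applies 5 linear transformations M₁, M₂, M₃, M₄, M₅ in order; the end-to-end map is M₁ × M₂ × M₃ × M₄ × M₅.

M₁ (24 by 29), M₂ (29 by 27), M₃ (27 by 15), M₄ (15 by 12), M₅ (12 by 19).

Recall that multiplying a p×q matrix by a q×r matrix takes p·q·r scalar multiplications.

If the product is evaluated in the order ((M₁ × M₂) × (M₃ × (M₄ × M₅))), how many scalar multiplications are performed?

42219

(M₁ × M₂): 24×29 by 29×27 → 24×27, cost 24·29·27 = 18792
(M₄ × M₅): 15×12 by 12×19 → 15×19, cost 15·12·19 = 3420
(M₃ × (M₄ × M₅)): 27×15 by 15×19 → 27×19, cost 27·15·19 = 7695; cumulative 11115
((M₁ × M₂) × (M₃ × (M₄ × M₅))): 24×27 by 27×19 → 24×19, cost 24·27·19 = 12312; cumulative 42219
Total: 42219 scalar multiplications.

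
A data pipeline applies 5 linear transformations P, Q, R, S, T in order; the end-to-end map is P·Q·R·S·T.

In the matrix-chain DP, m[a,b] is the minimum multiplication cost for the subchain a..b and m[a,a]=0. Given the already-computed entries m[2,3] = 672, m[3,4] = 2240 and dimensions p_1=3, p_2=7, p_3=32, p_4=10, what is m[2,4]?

m[2,4] = min over k∈[2,3] of m[2,k]+m[k+1,4]+p_{1}·p_k·p_{4}.
k=2: 0 + 2240 + 3·7·10 = 2450; k=3: 672 + 0 + 3·32·10 = 1632.
Minimum: 1632 at k=3.

1632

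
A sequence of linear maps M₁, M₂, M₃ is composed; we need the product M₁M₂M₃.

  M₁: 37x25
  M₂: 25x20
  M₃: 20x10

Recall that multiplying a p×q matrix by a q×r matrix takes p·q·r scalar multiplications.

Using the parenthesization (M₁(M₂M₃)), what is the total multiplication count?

(M₂M₃): 25×20 by 20×10 → 25×10, cost 25·20·10 = 5000
(M₁(M₂M₃)): 37×25 by 25×10 → 37×10, cost 37·25·10 = 9250; cumulative 14250
Total: 14250 scalar multiplications.

14250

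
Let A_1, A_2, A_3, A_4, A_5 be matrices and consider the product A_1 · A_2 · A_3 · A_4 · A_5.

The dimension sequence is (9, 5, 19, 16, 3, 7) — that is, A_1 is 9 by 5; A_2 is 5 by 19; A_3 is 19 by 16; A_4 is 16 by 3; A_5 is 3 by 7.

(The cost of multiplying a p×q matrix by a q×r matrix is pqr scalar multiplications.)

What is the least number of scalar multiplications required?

1521

Adjacent pairs: A_1A_2 = 9·5·19 = 855; A_2A_3 = 5·19·16 = 1520; A_3A_4 = 19·16·3 = 912; A_4A_5 = 16·3·7 = 336.
Length 3: A_1..A_3: k=1: 0+1520+9·5·16=2240; k=2: 855+0+9·19·16=3591 → min 2240 | A_2..A_4: k=2: 0+912+5·19·3=1197; k=3: 1520+0+5·16·3=1760 → min 1197 | A_3..A_5: k=3: 0+336+19·16·7=2464; k=4: 912+0+19·3·7=1311 → min 1311.
Length 4: A_1..A_4: k=1: 0+1197+9·5·3=1332; k=2: 855+912+9·19·3=2280; k=3: 2240+0+9·16·3=2672 → min 1332 | A_2..A_5: k=2: 0+1311+5·19·7=1976; k=3: 1520+336+5·16·7=2416; k=4: 1197+0+5·3·7=1302 → min 1302.
Length 5: A_1..A_5: k=1: 0+1302+9·5·7=1617; k=2: 855+1311+9·19·7=3363; k=3: 2240+336+9·16·7=3584; k=4: 1332+0+9·3·7=1521 → min 1521.
Optimal order: ((A_1 · (A_2 · (A_3 · A_4))) · A_5) with cost 1521.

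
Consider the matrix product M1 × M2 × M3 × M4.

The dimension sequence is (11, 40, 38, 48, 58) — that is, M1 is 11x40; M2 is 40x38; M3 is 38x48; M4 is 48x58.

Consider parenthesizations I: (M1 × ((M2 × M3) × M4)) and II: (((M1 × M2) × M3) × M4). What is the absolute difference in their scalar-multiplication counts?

Order I = (M1 × ((M2 × M3) × M4)): (M2 × M3): 40×38 by 38×48 → 40×48, cost 40·38·48 = 72960; ((M2 × M3) × M4): 40×48 by 48×58 → 40×58, cost 40·48·58 = 111360; cumulative 184320; (M1 × ((M2 × M3) × M4)): 11×40 by 40×58 → 11×58, cost 11·40·58 = 25520; cumulative 209840. Total 209840.
Order II = (((M1 × M2) × M3) × M4): (M1 × M2): 11×40 by 40×38 → 11×38, cost 11·40·38 = 16720; ((M1 × M2) × M3): 11×38 by 38×48 → 11×48, cost 11·38·48 = 20064; cumulative 36784; (((M1 × M2) × M3) × M4): 11×48 by 48×58 → 11×58, cost 11·48·58 = 30624; cumulative 67408. Total 67408.
Difference: |209840 − 67408| = 142432.

142432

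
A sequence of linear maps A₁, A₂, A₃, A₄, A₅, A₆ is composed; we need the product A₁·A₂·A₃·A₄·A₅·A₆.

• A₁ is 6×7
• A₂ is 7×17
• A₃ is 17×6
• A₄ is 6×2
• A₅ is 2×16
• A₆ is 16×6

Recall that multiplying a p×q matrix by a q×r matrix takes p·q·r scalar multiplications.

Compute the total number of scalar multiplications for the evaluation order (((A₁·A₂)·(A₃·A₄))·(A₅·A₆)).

1386

(A₁·A₂): 6×7 by 7×17 → 6×17, cost 6·7·17 = 714
(A₃·A₄): 17×6 by 6×2 → 17×2, cost 17·6·2 = 204
((A₁·A₂)·(A₃·A₄)): 6×17 by 17×2 → 6×2, cost 6·17·2 = 204; cumulative 1122
(A₅·A₆): 2×16 by 16×6 → 2×6, cost 2·16·6 = 192
(((A₁·A₂)·(A₃·A₄))·(A₅·A₆)): 6×2 by 2×6 → 6×6, cost 6·2·6 = 72; cumulative 1386
Total: 1386 scalar multiplications.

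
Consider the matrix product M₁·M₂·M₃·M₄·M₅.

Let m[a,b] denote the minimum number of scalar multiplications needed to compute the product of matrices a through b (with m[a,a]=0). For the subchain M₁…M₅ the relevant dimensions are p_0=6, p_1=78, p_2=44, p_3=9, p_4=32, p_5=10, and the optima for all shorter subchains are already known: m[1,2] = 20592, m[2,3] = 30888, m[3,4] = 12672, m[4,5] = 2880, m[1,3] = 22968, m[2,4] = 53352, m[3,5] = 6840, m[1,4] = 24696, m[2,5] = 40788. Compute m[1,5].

m[1,5] = min over k∈[1,4] of m[1,k]+m[k+1,5]+p_{0}·p_k·p_{5}.
k=1: 0 + 40788 + 6·78·10 = 45468; k=2: 20592 + 6840 + 6·44·10 = 30072; k=3: 22968 + 2880 + 6·9·10 = 26388; k=4: 24696 + 0 + 6·32·10 = 26616.
Minimum: 26388 at k=3.

26388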